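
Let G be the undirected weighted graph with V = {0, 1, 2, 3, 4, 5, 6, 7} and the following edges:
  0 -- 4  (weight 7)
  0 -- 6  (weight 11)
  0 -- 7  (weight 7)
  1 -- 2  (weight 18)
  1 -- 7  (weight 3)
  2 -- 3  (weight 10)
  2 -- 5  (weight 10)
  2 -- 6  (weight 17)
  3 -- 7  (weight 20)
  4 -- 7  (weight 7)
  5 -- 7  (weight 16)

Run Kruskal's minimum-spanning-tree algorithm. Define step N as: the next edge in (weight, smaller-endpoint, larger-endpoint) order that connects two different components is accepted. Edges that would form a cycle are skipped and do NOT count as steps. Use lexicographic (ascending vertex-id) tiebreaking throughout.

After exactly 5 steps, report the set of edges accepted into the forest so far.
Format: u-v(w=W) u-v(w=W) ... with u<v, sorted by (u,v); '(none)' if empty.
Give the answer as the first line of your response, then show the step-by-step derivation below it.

0-4(w=7) 0-7(w=7) 1-7(w=3) 2-3(w=10) 2-5(w=10)

step 1: add edge 1-7 (w=3); MST = {1-7(w=3)}
step 2: add edge 0-4 (w=7); MST = {0-4(w=7) 1-7(w=3)}
step 3: add edge 0-7 (w=7); MST = {0-4(w=7) 0-7(w=7) 1-7(w=3)}
step 4: add edge 2-3 (w=10); MST = {0-4(w=7) 0-7(w=7) 1-7(w=3) 2-3(w=10)}
step 5: add edge 2-5 (w=10); MST = {0-4(w=7) 0-7(w=7) 1-7(w=3) 2-3(w=10) 2-5(w=10)}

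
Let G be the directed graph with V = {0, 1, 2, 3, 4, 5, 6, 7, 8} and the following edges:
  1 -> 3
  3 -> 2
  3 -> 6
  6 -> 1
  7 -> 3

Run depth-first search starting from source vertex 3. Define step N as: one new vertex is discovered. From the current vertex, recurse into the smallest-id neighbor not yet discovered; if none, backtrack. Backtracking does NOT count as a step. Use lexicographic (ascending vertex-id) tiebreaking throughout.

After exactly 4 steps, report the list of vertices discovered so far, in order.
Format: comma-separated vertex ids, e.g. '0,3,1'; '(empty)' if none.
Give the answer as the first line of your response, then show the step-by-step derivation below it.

3,2,6,1

step 1: discover 3; path=3; order=3
step 2: discover 2; path=3>2; order=3,2
step 3: discover 6; path=3>6; order=3,2,6
step 4: discover 1; path=3>6>1; order=3,2,6,1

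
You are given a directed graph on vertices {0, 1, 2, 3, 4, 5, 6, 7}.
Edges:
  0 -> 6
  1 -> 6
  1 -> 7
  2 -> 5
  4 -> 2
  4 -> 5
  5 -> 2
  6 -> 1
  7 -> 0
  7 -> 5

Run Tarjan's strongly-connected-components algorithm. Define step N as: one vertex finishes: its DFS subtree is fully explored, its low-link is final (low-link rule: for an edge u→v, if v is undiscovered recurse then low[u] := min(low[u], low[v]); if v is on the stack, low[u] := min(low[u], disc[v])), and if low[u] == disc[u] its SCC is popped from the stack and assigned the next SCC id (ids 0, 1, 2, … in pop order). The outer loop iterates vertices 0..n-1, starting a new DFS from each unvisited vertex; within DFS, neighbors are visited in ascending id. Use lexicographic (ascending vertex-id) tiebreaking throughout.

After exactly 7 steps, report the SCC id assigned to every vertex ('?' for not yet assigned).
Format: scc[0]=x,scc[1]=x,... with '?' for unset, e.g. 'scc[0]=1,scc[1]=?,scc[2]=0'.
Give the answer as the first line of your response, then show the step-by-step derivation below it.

scc[0]=1,scc[1]=1,scc[2]=0,scc[3]=2,scc[4]=?,scc[5]=0,scc[6]=1,scc[7]=1

step 1: low=(low[0]=0,low[1]=1,low[2]=4,low[3]=?,low[4]=?,low[5]=4,low[6]=1,low[7]=0); scc=(scc[0]=?,scc[1]=?,scc[2]=?,scc[3]=?,scc[4]=?,scc[5]=?,scc[6]=?,scc[7]=?)
step 2: low=(low[0]=0,low[1]=1,low[2]=4,low[3]=?,low[4]=?,low[5]=4,low[6]=1,low[7]=0); scc=(scc[0]=?,scc[1]=?,scc[2]=0,scc[3]=?,scc[4]=?,scc[5]=0,scc[6]=?,scc[7]=?)
step 3: low=(low[0]=0,low[1]=1,low[2]=4,low[3]=?,low[4]=?,low[5]=4,low[6]=1,low[7]=0); scc=(scc[0]=?,scc[1]=?,scc[2]=0,scc[3]=?,scc[4]=?,scc[5]=0,scc[6]=?,scc[7]=?)
step 4: low=(low[0]=0,low[1]=0,low[2]=4,low[3]=?,low[4]=?,low[5]=4,low[6]=1,low[7]=0); scc=(scc[0]=?,scc[1]=?,scc[2]=0,scc[3]=?,scc[4]=?,scc[5]=0,scc[6]=?,scc[7]=?)
step 5: low=(low[0]=0,low[1]=0,low[2]=4,low[3]=?,low[4]=?,low[5]=4,low[6]=0,low[7]=0); scc=(scc[0]=?,scc[1]=?,scc[2]=0,scc[3]=?,scc[4]=?,scc[5]=0,scc[6]=?,scc[7]=?)
step 6: low=(low[0]=0,low[1]=0,low[2]=4,low[3]=?,low[4]=?,low[5]=4,low[6]=0,low[7]=0); scc=(scc[0]=1,scc[1]=1,scc[2]=0,scc[3]=?,scc[4]=?,scc[5]=0,scc[6]=1,scc[7]=1)
step 7: low=(low[0]=0,low[1]=0,low[2]=4,low[3]=6,low[4]=?,low[5]=4,low[6]=0,low[7]=0); scc=(scc[0]=1,scc[1]=1,scc[2]=0,scc[3]=2,scc[4]=?,scc[5]=0,scc[6]=1,scc[7]=1)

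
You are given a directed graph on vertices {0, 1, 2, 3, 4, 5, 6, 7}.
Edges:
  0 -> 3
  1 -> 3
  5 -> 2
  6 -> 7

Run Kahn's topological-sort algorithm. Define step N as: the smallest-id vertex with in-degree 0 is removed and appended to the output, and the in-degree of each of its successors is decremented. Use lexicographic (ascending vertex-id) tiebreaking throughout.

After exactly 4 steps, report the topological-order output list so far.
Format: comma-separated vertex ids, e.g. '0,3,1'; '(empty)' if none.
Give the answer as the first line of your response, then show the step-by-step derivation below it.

0,1,3,4

step 1: output 0; order=[0]; indeg=(0,0,1,1,0,0,0,1)
step 2: output 1; order=[0,1]; indeg=(0,0,1,0,0,0,0,1)
step 3: output 3; order=[0,1,3]; indeg=(0,0,1,0,0,0,0,1)
step 4: output 4; order=[0,1,3,4]; indeg=(0,0,1,0,0,0,0,1)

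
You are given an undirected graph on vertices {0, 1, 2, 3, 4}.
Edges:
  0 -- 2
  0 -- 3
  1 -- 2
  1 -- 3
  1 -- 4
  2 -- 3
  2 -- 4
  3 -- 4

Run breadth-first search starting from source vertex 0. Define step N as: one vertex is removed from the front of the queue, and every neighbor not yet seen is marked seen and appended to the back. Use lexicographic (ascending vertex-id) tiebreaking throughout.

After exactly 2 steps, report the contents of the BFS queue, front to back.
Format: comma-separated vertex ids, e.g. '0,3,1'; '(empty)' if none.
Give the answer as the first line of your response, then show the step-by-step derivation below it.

3,1,4

step 1: dequeue 0; queue=[2,3]; order=0
step 2: dequeue 2; queue=[3,1,4]; order=0,2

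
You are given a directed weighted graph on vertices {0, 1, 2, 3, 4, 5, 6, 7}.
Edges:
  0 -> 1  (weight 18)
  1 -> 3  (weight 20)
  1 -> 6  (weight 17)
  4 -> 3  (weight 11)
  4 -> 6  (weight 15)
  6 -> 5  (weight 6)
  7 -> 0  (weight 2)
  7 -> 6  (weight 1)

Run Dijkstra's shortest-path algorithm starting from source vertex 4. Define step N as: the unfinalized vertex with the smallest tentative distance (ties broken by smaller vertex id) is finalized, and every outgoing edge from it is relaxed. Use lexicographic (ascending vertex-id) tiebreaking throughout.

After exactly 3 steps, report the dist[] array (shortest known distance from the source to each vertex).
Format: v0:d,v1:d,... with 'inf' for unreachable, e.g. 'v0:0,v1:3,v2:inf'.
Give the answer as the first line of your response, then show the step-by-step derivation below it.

v0:inf,v1:inf,v2:inf,v3:11,v4:0,v5:21,v6:15,v7:inf

step 1: dist = v0:inf,v1:inf,v2:inf,v3:11,v4:0,v5:inf,v6:15,v7:inf
step 2: dist = v0:inf,v1:inf,v2:inf,v3:11,v4:0,v5:inf,v6:15,v7:inf
step 3: dist = v0:inf,v1:inf,v2:inf,v3:11,v4:0,v5:21,v6:15,v7:inf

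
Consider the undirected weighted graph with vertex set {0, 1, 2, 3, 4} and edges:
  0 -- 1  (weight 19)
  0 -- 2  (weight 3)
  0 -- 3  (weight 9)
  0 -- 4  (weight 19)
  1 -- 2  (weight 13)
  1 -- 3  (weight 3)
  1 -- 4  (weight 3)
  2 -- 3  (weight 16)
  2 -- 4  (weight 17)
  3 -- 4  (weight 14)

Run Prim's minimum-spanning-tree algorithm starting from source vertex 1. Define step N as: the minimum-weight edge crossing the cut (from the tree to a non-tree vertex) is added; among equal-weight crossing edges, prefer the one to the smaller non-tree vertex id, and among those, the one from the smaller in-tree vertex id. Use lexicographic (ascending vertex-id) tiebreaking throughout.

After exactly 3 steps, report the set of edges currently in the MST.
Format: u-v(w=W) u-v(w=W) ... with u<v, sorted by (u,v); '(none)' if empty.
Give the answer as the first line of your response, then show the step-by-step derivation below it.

0-3(w=9) 1-3(w=3) 1-4(w=3)

step 1: add edge 1-3 (w=3); MST = {1-3(w=3)}
step 2: add edge 1-4 (w=3); MST = {1-3(w=3) 1-4(w=3)}
step 3: add edge 0-3 (w=9); MST = {0-3(w=9) 1-3(w=3) 1-4(w=3)}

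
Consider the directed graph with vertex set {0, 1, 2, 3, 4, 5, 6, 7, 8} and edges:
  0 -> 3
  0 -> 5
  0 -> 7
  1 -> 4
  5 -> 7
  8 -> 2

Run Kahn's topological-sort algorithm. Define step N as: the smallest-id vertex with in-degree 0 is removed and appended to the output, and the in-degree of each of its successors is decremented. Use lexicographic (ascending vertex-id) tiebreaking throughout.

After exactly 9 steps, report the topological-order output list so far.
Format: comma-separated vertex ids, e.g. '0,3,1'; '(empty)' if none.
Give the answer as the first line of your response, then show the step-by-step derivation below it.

0,1,3,4,5,6,7,8,2

step 1: output 0; order=[0]; indeg=(0,0,1,0,1,0,0,1,0)
step 2: output 1; order=[0,1]; indeg=(0,0,1,0,0,0,0,1,0)
step 3: output 3; order=[0,1,3]; indeg=(0,0,1,0,0,0,0,1,0)
step 4: output 4; order=[0,1,3,4]; indeg=(0,0,1,0,0,0,0,1,0)
step 5: output 5; order=[0,1,3,4,5]; indeg=(0,0,1,0,0,0,0,0,0)
step 6: output 6; order=[0,1,3,4,5,6]; indeg=(0,0,1,0,0,0,0,0,0)
step 7: output 7; order=[0,1,3,4,5,6,7]; indeg=(0,0,1,0,0,0,0,0,0)
step 8: output 8; order=[0,1,3,4,5,6,7,8]; indeg=(0,0,0,0,0,0,0,0,0)
step 9: output 2; order=[0,1,3,4,5,6,7,8,2]; indeg=(0,0,0,0,0,0,0,0,0)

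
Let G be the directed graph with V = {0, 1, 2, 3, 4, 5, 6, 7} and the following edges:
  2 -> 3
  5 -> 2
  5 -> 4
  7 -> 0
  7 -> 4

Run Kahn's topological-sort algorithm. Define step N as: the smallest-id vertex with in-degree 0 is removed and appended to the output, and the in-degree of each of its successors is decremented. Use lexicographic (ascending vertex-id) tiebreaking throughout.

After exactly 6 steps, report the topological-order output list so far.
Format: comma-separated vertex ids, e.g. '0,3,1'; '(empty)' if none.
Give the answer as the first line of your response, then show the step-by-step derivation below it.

1,5,2,3,6,7

step 1: output 1; order=[1]; indeg=(1,0,1,1,2,0,0,0)
step 2: output 5; order=[1,5]; indeg=(1,0,0,1,1,0,0,0)
step 3: output 2; order=[1,5,2]; indeg=(1,0,0,0,1,0,0,0)
step 4: output 3; order=[1,5,2,3]; indeg=(1,0,0,0,1,0,0,0)
step 5: output 6; order=[1,5,2,3,6]; indeg=(1,0,0,0,1,0,0,0)
step 6: output 7; order=[1,5,2,3,6,7]; indeg=(0,0,0,0,0,0,0,0)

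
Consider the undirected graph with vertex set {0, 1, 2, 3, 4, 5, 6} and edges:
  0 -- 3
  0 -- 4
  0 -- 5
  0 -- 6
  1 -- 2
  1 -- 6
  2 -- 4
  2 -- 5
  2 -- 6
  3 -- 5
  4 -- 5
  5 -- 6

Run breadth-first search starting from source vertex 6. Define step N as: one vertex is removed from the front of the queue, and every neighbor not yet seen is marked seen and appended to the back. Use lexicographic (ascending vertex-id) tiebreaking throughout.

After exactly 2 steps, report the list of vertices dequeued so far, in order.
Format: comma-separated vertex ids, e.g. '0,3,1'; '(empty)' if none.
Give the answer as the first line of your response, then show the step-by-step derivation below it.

6,0

step 1: dequeue 6; queue=[0,1,2,5]; order=6
step 2: dequeue 0; queue=[1,2,5,3,4]; order=6,0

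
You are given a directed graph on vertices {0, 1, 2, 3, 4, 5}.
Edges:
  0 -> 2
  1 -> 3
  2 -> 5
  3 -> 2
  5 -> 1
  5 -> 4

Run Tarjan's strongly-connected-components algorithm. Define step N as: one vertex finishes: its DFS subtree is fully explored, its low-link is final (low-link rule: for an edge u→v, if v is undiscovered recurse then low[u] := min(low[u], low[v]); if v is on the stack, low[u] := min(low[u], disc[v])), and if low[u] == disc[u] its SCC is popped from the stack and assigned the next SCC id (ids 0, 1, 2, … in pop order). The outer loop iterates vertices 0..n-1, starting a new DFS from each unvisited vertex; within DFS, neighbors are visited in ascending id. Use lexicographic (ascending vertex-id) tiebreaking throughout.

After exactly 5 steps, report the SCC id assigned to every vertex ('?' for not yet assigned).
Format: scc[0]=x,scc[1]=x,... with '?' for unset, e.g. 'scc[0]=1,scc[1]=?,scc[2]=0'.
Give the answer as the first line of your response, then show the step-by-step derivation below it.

scc[0]=?,scc[1]=1,scc[2]=1,scc[3]=1,scc[4]=0,scc[5]=1

step 1: low=(low[0]=0,low[1]=3,low[2]=1,low[3]=1,low[4]=?,low[5]=2); scc=(scc[0]=?,scc[1]=?,scc[2]=?,scc[3]=?,scc[4]=?,scc[5]=?)
step 2: low=(low[0]=0,low[1]=1,low[2]=1,low[3]=1,low[4]=?,low[5]=2); scc=(scc[0]=?,scc[1]=?,scc[2]=?,scc[3]=?,scc[4]=?,scc[5]=?)
step 3: low=(low[0]=0,low[1]=1,low[2]=1,low[3]=1,low[4]=5,low[5]=1); scc=(scc[0]=?,scc[1]=?,scc[2]=?,scc[3]=?,scc[4]=0,scc[5]=?)
step 4: low=(low[0]=0,low[1]=1,low[2]=1,low[3]=1,low[4]=5,low[5]=1); scc=(scc[0]=?,scc[1]=?,scc[2]=?,scc[3]=?,scc[4]=0,scc[5]=?)
step 5: low=(low[0]=0,low[1]=1,low[2]=1,low[3]=1,low[4]=5,low[5]=1); scc=(scc[0]=?,scc[1]=1,scc[2]=1,scc[3]=1,scc[4]=0,scc[5]=1)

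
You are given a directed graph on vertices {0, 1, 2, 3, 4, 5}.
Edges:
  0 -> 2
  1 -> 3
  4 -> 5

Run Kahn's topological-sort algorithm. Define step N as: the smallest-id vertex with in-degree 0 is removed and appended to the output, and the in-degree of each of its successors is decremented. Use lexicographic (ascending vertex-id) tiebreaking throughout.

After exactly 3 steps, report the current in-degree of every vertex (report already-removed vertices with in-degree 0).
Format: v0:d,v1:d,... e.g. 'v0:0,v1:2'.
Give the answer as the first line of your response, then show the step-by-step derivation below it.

v0:0,v1:0,v2:0,v3:0,v4:0,v5:1

step 1: output 0; order=[0]; indeg=(0,0,0,1,0,1)
step 2: output 1; order=[0,1]; indeg=(0,0,0,0,0,1)
step 3: output 2; order=[0,1,2]; indeg=(0,0,0,0,0,1)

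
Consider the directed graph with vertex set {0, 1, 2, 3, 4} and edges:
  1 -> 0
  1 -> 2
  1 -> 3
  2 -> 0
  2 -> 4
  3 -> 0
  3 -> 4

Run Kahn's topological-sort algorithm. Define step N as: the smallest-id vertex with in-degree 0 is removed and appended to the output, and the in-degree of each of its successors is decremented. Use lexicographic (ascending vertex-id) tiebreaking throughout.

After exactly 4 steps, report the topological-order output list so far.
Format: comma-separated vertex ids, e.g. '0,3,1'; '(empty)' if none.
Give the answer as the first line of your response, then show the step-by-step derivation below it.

1,2,3,0

step 1: output 1; order=[1]; indeg=(2,0,0,0,2)
step 2: output 2; order=[1,2]; indeg=(1,0,0,0,1)
step 3: output 3; order=[1,2,3]; indeg=(0,0,0,0,0)
step 4: output 0; order=[1,2,3,0]; indeg=(0,0,0,0,0)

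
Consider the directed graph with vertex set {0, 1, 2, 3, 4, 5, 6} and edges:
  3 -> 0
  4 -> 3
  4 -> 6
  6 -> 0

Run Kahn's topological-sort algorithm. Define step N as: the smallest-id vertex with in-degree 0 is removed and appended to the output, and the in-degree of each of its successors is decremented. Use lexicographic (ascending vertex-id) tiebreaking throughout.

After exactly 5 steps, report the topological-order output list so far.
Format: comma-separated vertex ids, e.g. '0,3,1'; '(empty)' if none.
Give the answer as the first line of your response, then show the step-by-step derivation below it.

1,2,4,3,5

step 1: output 1; order=[1]; indeg=(2,0,0,1,0,0,1)
step 2: output 2; order=[1,2]; indeg=(2,0,0,1,0,0,1)
step 3: output 4; order=[1,2,4]; indeg=(2,0,0,0,0,0,0)
step 4: output 3; order=[1,2,4,3]; indeg=(1,0,0,0,0,0,0)
step 5: output 5; order=[1,2,4,3,5]; indeg=(1,0,0,0,0,0,0)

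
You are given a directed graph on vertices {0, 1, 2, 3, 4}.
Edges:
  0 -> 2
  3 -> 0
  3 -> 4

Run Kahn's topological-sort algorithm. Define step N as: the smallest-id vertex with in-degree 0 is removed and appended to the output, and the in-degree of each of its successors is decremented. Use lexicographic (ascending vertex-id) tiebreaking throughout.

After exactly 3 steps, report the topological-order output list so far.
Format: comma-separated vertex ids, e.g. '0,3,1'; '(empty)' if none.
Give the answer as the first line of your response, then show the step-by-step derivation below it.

1,3,0

step 1: output 1; order=[1]; indeg=(1,0,1,0,1)
step 2: output 3; order=[1,3]; indeg=(0,0,1,0,0)
step 3: output 0; order=[1,3,0]; indeg=(0,0,0,0,0)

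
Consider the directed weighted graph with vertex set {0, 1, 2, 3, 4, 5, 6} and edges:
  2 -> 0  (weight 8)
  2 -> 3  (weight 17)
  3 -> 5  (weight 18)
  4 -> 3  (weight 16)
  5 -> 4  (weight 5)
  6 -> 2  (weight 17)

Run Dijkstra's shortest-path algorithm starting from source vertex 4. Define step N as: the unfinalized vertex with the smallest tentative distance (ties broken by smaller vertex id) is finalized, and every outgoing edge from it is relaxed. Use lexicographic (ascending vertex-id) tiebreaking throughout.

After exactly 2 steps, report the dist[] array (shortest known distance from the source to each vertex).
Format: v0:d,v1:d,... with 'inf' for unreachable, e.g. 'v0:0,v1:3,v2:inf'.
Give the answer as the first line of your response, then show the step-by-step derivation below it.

v0:inf,v1:inf,v2:inf,v3:16,v4:0,v5:34,v6:inf

step 1: dist = v0:inf,v1:inf,v2:inf,v3:16,v4:0,v5:inf,v6:inf
step 2: dist = v0:inf,v1:inf,v2:inf,v3:16,v4:0,v5:34,v6:inf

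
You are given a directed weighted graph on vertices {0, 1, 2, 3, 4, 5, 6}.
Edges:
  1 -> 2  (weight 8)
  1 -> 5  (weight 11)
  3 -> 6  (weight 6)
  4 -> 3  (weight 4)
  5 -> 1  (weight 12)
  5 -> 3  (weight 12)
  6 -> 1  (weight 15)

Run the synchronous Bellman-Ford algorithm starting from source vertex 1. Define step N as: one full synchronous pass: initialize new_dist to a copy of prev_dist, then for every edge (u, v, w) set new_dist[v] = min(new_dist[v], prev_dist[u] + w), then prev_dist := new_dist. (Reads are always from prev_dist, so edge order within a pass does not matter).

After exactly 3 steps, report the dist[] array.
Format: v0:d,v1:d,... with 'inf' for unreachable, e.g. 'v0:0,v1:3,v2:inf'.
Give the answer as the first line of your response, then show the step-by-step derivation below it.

v0:inf,v1:0,v2:8,v3:23,v4:inf,v5:11,v6:29

step 1: dist = v0:inf,v1:0,v2:8,v3:inf,v4:inf,v5:11,v6:inf
step 2: dist = v0:inf,v1:0,v2:8,v3:23,v4:inf,v5:11,v6:inf
step 3: dist = v0:inf,v1:0,v2:8,v3:23,v4:inf,v5:11,v6:29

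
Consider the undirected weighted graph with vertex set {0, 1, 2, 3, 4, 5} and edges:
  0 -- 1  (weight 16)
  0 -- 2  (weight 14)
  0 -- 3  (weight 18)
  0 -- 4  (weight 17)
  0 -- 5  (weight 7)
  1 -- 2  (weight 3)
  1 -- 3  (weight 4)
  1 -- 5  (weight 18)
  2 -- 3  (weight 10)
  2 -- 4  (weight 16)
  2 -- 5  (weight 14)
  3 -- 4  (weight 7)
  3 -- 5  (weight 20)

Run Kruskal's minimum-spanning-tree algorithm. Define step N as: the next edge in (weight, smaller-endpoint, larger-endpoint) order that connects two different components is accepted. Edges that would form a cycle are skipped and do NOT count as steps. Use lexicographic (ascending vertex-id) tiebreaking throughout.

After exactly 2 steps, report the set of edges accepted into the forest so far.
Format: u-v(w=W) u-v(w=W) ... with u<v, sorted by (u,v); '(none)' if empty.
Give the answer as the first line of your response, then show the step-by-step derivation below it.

1-2(w=3) 1-3(w=4)

step 1: add edge 1-2 (w=3); MST = {1-2(w=3)}
step 2: add edge 1-3 (w=4); MST = {1-2(w=3) 1-3(w=4)}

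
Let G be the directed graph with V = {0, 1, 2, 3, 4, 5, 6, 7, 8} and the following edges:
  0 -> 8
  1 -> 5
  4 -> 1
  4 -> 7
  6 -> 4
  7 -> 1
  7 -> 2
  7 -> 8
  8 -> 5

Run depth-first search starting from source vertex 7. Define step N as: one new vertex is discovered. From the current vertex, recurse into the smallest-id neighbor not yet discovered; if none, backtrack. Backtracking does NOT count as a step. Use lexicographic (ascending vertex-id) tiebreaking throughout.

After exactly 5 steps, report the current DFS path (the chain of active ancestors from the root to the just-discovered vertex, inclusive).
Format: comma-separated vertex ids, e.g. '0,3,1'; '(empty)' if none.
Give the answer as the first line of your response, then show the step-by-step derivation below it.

7,8

step 1: discover 7; path=7; order=7
step 2: discover 1; path=7>1; order=7,1
step 3: discover 5; path=7>1>5; order=7,1,5
step 4: discover 2; path=7>2; order=7,1,5,2
step 5: discover 8; path=7>8; order=7,1,5,2,8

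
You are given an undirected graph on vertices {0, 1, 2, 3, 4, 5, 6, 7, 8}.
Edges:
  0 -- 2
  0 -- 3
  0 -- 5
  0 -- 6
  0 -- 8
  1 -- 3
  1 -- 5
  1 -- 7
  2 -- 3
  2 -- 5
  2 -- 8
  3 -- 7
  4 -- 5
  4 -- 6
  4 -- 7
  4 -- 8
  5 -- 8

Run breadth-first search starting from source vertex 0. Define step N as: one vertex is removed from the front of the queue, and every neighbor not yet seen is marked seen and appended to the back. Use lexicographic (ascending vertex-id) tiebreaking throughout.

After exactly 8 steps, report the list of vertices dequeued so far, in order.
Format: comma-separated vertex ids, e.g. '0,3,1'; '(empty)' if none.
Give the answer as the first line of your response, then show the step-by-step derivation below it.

0,2,3,5,6,8,1,7

step 1: dequeue 0; queue=[2,3,5,6,8]; order=0
step 2: dequeue 2; queue=[3,5,6,8]; order=0,2
step 3: dequeue 3; queue=[5,6,8,1,7]; order=0,2,3
step 4: dequeue 5; queue=[6,8,1,7,4]; order=0,2,3,5
step 5: dequeue 6; queue=[8,1,7,4]; order=0,2,3,5,6
step 6: dequeue 8; queue=[1,7,4]; order=0,2,3,5,6,8
step 7: dequeue 1; queue=[7,4]; order=0,2,3,5,6,8,1
step 8: dequeue 7; queue=[4]; order=0,2,3,5,6,8,1,7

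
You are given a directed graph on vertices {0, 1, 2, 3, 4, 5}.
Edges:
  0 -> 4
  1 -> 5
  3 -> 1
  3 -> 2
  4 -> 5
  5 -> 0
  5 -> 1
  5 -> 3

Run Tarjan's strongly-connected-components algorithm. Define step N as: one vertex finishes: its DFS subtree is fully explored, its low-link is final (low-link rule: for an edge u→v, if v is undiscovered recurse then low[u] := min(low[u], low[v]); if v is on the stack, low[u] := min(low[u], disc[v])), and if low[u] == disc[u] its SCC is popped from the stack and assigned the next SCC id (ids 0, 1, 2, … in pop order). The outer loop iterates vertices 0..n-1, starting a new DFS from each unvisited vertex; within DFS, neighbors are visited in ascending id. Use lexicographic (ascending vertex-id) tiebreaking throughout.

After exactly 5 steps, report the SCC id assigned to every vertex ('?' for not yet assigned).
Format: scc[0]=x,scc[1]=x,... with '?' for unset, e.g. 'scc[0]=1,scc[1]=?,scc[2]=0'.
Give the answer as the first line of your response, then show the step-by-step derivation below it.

scc[0]=?,scc[1]=?,scc[2]=0,scc[3]=?,scc[4]=?,scc[5]=?

step 1: low=(low[0]=0,low[1]=2,low[2]=?,low[3]=?,low[4]=1,low[5]=0); scc=(scc[0]=?,scc[1]=?,scc[2]=?,scc[3]=?,scc[4]=?,scc[5]=?)
step 2: low=(low[0]=0,low[1]=2,low[2]=5,low[3]=3,low[4]=1,low[5]=0); scc=(scc[0]=?,scc[1]=?,scc[2]=0,scc[3]=?,scc[4]=?,scc[5]=?)
step 3: low=(low[0]=0,low[1]=2,low[2]=5,low[3]=3,low[4]=1,low[5]=0); scc=(scc[0]=?,scc[1]=?,scc[2]=0,scc[3]=?,scc[4]=?,scc[5]=?)
step 4: low=(low[0]=0,low[1]=2,low[2]=5,low[3]=3,low[4]=1,low[5]=0); scc=(scc[0]=?,scc[1]=?,scc[2]=0,scc[3]=?,scc[4]=?,scc[5]=?)
step 5: low=(low[0]=0,low[1]=2,low[2]=5,low[3]=3,low[4]=0,low[5]=0); scc=(scc[0]=?,scc[1]=?,scc[2]=0,scc[3]=?,scc[4]=?,scc[5]=?)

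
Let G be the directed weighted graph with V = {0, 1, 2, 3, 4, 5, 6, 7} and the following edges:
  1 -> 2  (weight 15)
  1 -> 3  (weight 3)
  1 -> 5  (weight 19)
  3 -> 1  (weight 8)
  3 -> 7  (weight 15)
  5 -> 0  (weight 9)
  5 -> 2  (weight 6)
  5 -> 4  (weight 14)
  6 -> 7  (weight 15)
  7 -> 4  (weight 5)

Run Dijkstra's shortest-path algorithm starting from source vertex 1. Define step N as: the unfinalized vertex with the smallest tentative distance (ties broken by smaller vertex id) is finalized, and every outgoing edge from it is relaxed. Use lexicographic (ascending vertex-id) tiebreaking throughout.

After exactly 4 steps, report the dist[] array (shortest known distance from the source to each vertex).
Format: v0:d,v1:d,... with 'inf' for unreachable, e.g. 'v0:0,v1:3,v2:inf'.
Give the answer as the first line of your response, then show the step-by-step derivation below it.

v0:inf,v1:0,v2:15,v3:3,v4:23,v5:19,v6:inf,v7:18

step 1: dist = v0:inf,v1:0,v2:15,v3:3,v4:inf,v5:19,v6:inf,v7:inf
step 2: dist = v0:inf,v1:0,v2:15,v3:3,v4:inf,v5:19,v6:inf,v7:18
step 3: dist = v0:inf,v1:0,v2:15,v3:3,v4:inf,v5:19,v6:inf,v7:18
step 4: dist = v0:inf,v1:0,v2:15,v3:3,v4:23,v5:19,v6:inf,v7:18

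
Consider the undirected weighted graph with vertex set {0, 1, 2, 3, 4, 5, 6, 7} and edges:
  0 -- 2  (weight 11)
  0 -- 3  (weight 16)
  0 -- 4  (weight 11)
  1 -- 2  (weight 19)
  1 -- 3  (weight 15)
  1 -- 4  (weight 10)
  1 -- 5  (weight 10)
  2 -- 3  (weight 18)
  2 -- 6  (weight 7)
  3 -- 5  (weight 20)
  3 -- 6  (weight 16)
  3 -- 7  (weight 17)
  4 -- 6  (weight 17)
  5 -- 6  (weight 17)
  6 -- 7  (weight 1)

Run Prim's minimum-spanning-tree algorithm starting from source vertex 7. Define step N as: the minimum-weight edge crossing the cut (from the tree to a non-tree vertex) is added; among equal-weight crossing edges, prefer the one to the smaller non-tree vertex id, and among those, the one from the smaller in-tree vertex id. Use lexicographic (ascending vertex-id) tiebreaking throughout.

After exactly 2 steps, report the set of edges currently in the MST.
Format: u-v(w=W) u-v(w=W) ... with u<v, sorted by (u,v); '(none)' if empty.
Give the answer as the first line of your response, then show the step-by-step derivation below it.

2-6(w=7) 6-7(w=1)

step 1: add edge 6-7 (w=1); MST = {6-7(w=1)}
step 2: add edge 2-6 (w=7); MST = {2-6(w=7) 6-7(w=1)}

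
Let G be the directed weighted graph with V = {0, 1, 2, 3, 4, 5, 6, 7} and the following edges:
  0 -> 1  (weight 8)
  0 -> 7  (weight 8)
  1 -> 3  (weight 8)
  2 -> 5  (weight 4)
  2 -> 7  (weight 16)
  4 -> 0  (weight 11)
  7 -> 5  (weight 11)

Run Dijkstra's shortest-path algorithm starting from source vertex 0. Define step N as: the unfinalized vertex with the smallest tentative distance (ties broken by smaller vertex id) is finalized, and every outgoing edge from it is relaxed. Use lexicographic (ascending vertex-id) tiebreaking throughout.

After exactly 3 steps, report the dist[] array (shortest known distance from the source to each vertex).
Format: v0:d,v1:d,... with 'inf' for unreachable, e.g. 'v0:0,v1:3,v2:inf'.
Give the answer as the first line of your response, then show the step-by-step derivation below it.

v0:0,v1:8,v2:inf,v3:16,v4:inf,v5:19,v6:inf,v7:8

step 1: dist = v0:0,v1:8,v2:inf,v3:inf,v4:inf,v5:inf,v6:inf,v7:8
step 2: dist = v0:0,v1:8,v2:inf,v3:16,v4:inf,v5:inf,v6:inf,v7:8
step 3: dist = v0:0,v1:8,v2:inf,v3:16,v4:inf,v5:19,v6:inf,v7:8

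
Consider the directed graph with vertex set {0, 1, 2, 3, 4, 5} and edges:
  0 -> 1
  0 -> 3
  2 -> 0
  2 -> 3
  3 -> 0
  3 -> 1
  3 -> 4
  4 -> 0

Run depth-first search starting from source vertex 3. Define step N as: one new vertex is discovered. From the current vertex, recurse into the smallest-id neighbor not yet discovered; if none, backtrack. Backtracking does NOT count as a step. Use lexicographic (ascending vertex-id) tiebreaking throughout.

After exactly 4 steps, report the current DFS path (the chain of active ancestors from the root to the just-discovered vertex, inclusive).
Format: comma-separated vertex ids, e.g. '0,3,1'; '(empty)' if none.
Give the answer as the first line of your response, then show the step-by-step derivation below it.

3,4

step 1: discover 3; path=3; order=3
step 2: discover 0; path=3>0; order=3,0
step 3: discover 1; path=3>0>1; order=3,0,1
step 4: discover 4; path=3>4; order=3,0,1,4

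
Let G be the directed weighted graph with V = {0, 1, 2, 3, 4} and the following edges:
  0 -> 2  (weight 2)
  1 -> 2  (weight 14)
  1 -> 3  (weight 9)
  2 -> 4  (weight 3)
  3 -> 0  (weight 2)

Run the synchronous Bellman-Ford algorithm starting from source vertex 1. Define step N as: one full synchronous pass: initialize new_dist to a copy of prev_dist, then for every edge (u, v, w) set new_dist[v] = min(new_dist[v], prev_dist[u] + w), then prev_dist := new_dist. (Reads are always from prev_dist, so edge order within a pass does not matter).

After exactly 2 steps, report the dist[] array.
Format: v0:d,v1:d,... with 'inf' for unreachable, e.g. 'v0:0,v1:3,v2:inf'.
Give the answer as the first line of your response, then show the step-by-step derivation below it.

v0:11,v1:0,v2:14,v3:9,v4:17

step 1: dist = v0:inf,v1:0,v2:14,v3:9,v4:inf
step 2: dist = v0:11,v1:0,v2:14,v3:9,v4:17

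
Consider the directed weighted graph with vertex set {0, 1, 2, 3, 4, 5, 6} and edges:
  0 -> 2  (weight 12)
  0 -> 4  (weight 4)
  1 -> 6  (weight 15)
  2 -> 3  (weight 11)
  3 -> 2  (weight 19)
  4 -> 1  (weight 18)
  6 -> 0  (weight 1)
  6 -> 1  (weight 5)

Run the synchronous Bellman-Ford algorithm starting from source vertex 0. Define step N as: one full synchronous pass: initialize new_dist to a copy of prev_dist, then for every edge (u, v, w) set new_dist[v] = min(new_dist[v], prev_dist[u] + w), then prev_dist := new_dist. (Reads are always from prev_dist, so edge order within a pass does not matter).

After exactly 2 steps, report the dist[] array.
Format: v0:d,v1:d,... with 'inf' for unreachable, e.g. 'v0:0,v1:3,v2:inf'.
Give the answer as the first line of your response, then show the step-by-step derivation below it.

v0:0,v1:22,v2:12,v3:23,v4:4,v5:inf,v6:inf

step 1: dist = v0:0,v1:inf,v2:12,v3:inf,v4:4,v5:inf,v6:inf
step 2: dist = v0:0,v1:22,v2:12,v3:23,v4:4,v5:inf,v6:inf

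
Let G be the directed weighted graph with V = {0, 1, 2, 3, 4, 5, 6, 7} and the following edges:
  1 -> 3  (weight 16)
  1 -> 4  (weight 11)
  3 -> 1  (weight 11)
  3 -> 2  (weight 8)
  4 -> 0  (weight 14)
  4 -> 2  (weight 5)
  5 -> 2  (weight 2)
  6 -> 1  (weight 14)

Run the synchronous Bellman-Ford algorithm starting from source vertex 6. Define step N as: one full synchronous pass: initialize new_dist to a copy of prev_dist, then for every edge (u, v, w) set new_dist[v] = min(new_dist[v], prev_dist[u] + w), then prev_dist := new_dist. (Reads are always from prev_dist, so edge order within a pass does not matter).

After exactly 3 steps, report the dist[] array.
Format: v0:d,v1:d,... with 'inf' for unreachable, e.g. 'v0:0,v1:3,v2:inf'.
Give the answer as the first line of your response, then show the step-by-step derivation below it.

v0:39,v1:14,v2:30,v3:30,v4:25,v5:inf,v6:0,v7:inf

step 1: dist = v0:inf,v1:14,v2:inf,v3:inf,v4:inf,v5:inf,v6:0,v7:inf
step 2: dist = v0:inf,v1:14,v2:inf,v3:30,v4:25,v5:inf,v6:0,v7:inf
step 3: dist = v0:39,v1:14,v2:30,v3:30,v4:25,v5:inf,v6:0,v7:inf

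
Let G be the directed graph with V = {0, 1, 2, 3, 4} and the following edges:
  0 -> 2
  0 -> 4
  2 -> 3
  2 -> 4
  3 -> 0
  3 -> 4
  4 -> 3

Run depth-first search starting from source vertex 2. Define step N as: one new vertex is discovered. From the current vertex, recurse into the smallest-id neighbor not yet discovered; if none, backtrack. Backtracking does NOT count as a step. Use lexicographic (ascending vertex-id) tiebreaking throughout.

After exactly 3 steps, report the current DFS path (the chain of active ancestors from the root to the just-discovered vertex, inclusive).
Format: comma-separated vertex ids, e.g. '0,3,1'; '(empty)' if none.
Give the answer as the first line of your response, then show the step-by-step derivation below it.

2,3,0

step 1: discover 2; path=2; order=2
step 2: discover 3; path=2>3; order=2,3
step 3: discover 0; path=2>3>0; order=2,3,0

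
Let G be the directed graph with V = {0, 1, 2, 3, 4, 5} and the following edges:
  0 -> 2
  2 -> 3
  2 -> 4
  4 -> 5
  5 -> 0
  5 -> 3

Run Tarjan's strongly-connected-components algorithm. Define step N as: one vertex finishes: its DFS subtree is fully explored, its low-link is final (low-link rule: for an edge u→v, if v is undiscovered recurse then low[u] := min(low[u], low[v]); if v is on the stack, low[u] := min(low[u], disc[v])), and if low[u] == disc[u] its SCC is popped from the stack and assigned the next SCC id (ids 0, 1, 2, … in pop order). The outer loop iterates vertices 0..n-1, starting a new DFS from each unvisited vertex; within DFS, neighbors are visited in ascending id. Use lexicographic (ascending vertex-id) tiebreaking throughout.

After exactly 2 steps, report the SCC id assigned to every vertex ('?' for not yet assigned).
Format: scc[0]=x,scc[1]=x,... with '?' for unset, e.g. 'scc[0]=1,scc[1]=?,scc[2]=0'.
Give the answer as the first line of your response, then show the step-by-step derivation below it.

scc[0]=?,scc[1]=?,scc[2]=?,scc[3]=0,scc[4]=?,scc[5]=?

step 1: low=(low[0]=0,low[1]=?,low[2]=1,low[3]=2,low[4]=?,low[5]=?); scc=(scc[0]=?,scc[1]=?,scc[2]=?,scc[3]=0,scc[4]=?,scc[5]=?)
step 2: low=(low[0]=0,low[1]=?,low[2]=1,low[3]=2,low[4]=3,low[5]=0); scc=(scc[0]=?,scc[1]=?,scc[2]=?,scc[3]=0,scc[4]=?,scc[5]=?)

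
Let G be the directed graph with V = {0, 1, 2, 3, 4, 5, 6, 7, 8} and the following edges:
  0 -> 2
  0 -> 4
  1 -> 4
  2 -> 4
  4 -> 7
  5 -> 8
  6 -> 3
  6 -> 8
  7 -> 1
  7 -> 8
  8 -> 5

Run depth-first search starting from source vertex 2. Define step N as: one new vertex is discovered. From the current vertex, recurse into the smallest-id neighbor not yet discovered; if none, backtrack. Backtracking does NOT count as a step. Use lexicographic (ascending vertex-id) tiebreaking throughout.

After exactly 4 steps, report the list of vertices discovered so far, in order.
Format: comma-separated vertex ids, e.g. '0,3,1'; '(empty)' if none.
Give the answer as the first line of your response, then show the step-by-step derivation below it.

2,4,7,1

step 1: discover 2; path=2; order=2
step 2: discover 4; path=2>4; order=2,4
step 3: discover 7; path=2>4>7; order=2,4,7
step 4: discover 1; path=2>4>7>1; order=2,4,7,1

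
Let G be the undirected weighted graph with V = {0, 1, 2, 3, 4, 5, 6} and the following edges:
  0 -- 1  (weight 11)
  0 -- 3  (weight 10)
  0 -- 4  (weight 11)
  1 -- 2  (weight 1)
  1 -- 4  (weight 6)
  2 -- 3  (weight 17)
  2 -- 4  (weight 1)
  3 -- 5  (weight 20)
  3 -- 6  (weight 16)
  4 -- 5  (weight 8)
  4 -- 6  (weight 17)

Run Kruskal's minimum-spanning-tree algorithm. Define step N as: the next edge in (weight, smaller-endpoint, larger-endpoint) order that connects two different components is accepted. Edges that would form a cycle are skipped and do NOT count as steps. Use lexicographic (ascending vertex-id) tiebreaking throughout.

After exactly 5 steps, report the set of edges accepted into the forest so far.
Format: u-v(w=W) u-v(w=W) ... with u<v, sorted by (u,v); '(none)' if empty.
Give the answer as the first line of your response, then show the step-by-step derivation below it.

0-1(w=11) 0-3(w=10) 1-2(w=1) 2-4(w=1) 4-5(w=8)

step 1: add edge 1-2 (w=1); MST = {1-2(w=1)}
step 2: add edge 2-4 (w=1); MST = {1-2(w=1) 2-4(w=1)}
step 3: add edge 4-5 (w=8); MST = {1-2(w=1) 2-4(w=1) 4-5(w=8)}
step 4: add edge 0-3 (w=10); MST = {0-3(w=10) 1-2(w=1) 2-4(w=1) 4-5(w=8)}
step 5: add edge 0-1 (w=11); MST = {0-1(w=11) 0-3(w=10) 1-2(w=1) 2-4(w=1) 4-5(w=8)}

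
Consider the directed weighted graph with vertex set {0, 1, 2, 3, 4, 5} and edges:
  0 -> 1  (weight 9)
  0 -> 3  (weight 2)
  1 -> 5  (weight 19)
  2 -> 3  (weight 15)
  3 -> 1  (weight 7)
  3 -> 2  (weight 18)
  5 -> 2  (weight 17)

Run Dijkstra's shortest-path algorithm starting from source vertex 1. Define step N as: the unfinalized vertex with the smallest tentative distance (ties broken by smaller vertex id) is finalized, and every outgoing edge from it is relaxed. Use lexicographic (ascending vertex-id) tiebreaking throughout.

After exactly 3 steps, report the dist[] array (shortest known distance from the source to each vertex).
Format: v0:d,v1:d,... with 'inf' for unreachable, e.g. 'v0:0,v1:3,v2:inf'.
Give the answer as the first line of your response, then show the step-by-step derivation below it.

v0:inf,v1:0,v2:36,v3:51,v4:inf,v5:19

step 1: dist = v0:inf,v1:0,v2:inf,v3:inf,v4:inf,v5:19
step 2: dist = v0:inf,v1:0,v2:36,v3:inf,v4:inf,v5:19
step 3: dist = v0:inf,v1:0,v2:36,v3:51,v4:inf,v5:19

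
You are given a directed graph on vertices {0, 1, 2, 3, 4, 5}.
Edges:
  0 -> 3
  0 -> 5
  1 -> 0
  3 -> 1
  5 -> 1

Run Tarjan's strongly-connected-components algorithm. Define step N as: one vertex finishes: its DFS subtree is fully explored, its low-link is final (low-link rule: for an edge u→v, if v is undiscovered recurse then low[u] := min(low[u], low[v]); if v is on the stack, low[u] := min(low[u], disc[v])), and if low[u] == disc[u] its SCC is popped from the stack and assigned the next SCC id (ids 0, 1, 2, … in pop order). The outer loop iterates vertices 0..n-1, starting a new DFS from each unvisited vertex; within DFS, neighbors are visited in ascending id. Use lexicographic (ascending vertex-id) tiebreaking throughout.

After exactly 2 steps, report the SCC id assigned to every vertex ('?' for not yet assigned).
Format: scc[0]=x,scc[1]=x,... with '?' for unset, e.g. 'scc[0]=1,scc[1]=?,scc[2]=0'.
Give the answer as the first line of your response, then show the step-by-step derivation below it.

scc[0]=?,scc[1]=?,scc[2]=?,scc[3]=?,scc[4]=?,scc[5]=?

step 1: low=(low[0]=0,low[1]=0,low[2]=?,low[3]=1,low[4]=?,low[5]=?); scc=(scc[0]=?,scc[1]=?,scc[2]=?,scc[3]=?,scc[4]=?,scc[5]=?)
step 2: low=(low[0]=0,low[1]=0,low[2]=?,low[3]=0,low[4]=?,low[5]=?); scc=(scc[0]=?,scc[1]=?,scc[2]=?,scc[3]=?,scc[4]=?,scc[5]=?)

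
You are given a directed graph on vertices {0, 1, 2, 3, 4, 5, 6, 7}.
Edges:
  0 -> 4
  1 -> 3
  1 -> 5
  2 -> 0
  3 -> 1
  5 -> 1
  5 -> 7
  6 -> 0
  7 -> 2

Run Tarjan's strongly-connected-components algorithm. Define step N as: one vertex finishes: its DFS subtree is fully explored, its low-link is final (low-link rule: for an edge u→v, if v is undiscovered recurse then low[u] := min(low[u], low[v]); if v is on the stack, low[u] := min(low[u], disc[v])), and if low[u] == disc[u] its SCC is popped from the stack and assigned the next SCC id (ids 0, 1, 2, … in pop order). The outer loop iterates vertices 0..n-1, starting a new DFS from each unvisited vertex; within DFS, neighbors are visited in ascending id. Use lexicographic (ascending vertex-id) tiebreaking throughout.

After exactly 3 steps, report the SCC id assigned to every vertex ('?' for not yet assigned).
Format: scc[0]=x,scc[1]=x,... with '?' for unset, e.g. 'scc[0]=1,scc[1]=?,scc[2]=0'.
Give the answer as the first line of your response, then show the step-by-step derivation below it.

scc[0]=1,scc[1]=?,scc[2]=?,scc[3]=?,scc[4]=0,scc[5]=?,scc[6]=?,scc[7]=?

step 1: low=(low[0]=0,low[1]=?,low[2]=?,low[3]=?,low[4]=1,low[5]=?,low[6]=?,low[7]=?); scc=(scc[0]=?,scc[1]=?,scc[2]=?,scc[3]=?,scc[4]=0,scc[5]=?,scc[6]=?,scc[7]=?)
step 2: low=(low[0]=0,low[1]=?,low[2]=?,low[3]=?,low[4]=1,low[5]=?,low[6]=?,low[7]=?); scc=(scc[0]=1,scc[1]=?,scc[2]=?,scc[3]=?,scc[4]=0,scc[5]=?,scc[6]=?,scc[7]=?)
step 3: low=(low[0]=0,low[1]=2,low[2]=?,low[3]=2,low[4]=1,low[5]=?,low[6]=?,low[7]=?); scc=(scc[0]=1,scc[1]=?,scc[2]=?,scc[3]=?,scc[4]=0,scc[5]=?,scc[6]=?,scc[7]=?)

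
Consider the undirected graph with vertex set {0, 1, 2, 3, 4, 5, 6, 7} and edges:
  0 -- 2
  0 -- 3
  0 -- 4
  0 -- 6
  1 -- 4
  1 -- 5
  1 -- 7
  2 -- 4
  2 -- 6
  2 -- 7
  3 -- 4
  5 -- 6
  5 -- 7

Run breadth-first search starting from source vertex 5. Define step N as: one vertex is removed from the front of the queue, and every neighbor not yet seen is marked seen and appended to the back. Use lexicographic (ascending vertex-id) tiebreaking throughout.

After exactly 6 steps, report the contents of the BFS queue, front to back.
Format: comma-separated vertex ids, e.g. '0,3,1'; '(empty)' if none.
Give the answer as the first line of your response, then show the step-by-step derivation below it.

2,3

step 1: dequeue 5; queue=[1,6,7]; order=5
step 2: dequeue 1; queue=[6,7,4]; order=5,1
step 3: dequeue 6; queue=[7,4,0,2]; order=5,1,6
step 4: dequeue 7; queue=[4,0,2]; order=5,1,6,7
step 5: dequeue 4; queue=[0,2,3]; order=5,1,6,7,4
step 6: dequeue 0; queue=[2,3]; order=5,1,6,7,4,0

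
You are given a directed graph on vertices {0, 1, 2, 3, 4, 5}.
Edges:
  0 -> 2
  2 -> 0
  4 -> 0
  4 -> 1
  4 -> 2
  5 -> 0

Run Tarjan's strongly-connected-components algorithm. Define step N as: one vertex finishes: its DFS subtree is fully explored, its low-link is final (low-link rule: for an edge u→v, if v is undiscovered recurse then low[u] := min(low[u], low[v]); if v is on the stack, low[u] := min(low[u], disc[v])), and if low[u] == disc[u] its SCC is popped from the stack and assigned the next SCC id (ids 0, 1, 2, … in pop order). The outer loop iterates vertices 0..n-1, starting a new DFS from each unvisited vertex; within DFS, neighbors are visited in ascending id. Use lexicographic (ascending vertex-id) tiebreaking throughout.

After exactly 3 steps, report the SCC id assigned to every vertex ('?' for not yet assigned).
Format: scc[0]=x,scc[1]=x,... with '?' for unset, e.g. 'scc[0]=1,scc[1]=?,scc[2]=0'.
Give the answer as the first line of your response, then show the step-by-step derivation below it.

scc[0]=0,scc[1]=1,scc[2]=0,scc[3]=?,scc[4]=?,scc[5]=?

step 1: low=(low[0]=0,low[1]=?,low[2]=0,low[3]=?,low[4]=?,low[5]=?); scc=(scc[0]=?,scc[1]=?,scc[2]=?,scc[3]=?,scc[4]=?,scc[5]=?)
step 2: low=(low[0]=0,low[1]=?,low[2]=0,low[3]=?,low[4]=?,low[5]=?); scc=(scc[0]=0,scc[1]=?,scc[2]=0,scc[3]=?,scc[4]=?,scc[5]=?)
step 3: low=(low[0]=0,low[1]=2,low[2]=0,low[3]=?,low[4]=?,low[5]=?); scc=(scc[0]=0,scc[1]=1,scc[2]=0,scc[3]=?,scc[4]=?,scc[5]=?)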